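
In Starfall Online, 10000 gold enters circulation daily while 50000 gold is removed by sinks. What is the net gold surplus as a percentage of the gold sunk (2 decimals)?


Net gold = 10000 - 50000 = -40000
Inflation rate = net / sunk * 100 = -40000 / 50000 * 100
= -0.8 * 100
= -80.00%

-80.00%


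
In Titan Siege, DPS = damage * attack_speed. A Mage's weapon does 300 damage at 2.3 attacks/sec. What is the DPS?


DPS = damage * attack_speed
= 300 * 2.3
= 690.0

690.0 DPS


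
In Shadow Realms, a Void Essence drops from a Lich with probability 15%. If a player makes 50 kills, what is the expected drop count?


Expected drops = kills * (drop_rate / 100)
= 50 * (15 / 100)
= 50 * 0.15
= 7.5

7.5 drops


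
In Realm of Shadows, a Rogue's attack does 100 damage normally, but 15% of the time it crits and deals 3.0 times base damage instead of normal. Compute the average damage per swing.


E[dmg] = base * (1 + crit_chance * (crit_mult - 1))
cc as decimal = 15/100 = 0.15
cm - 1 = 3.0 - 1 = 2.0
Bonus factor = 0.15 * 2.0 = 0.3
Total multiplier = 1 + 0.3 = 1.3
Expected damage = 100 * 1.3 = 130.00

130.00 damage


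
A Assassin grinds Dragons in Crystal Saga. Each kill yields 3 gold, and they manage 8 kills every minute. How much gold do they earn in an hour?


Gold per minute = 3 * 8 = 24
Gold per hour = 24 * 60 = 1440

1440 gold/hour


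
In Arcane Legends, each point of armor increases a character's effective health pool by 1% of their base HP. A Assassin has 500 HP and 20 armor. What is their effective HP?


EHP = 500 * (1 + 20/100)
= 500 * (1 + 0.2)
= 500 * 1.2
= 600.0

600.0 EHP


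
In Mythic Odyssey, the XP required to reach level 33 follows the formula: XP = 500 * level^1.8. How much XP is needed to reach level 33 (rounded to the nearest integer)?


XP = 500 * level^1.8
Substitute level = 33:
XP = 500 * 33^1.8
= 500 * 541.1593
= 270580

270580 XP


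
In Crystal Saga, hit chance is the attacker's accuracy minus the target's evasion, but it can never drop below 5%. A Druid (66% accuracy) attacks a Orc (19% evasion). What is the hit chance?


accuracy - evasion = 66 - 19 = 47
Apply floor: max(47, 5) = 47
Hit chance = 47%

47%


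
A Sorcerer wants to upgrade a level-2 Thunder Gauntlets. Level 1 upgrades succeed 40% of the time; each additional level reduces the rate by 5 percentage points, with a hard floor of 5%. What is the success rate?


raw_rate = 40 - 5 * (2 - 1)
= 40 - 5 * 1
= 40 - 5
= 35
Apply floor: max(35, 5) = 35%

35%


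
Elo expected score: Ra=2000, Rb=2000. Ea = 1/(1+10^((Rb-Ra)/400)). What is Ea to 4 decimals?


Elo expected score: Ea = 1/(1 + 10^((Rb-Ra)/400))
Rb - Ra = 2000 - 2000 = 0
(Rb-Ra)/400 = 0/400 = 0.0
10^0.0 = 1.0
Ea = 1/(1 + 1.0) = 1/2.0 = 0.5000

0.5000


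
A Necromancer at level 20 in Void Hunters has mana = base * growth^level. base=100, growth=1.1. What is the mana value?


value = base * growth^level
= 100 * 1.1^20
= 100 * 6.7275
= 672.75

672.75 mana


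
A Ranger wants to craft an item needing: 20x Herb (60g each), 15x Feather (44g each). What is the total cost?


Cost breakdown:
  Herb: 20 * 60 = 1200
  Feather: 15 * 44 = 660
Total = 1200 + 660 = 1860

1860 gold


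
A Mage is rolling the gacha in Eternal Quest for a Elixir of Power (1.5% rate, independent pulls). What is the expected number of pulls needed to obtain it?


Expected pulls for a geometric distribution = 1/p = 100 / rate%
= 100 / 1.5
= 66.67

66.67 pulls


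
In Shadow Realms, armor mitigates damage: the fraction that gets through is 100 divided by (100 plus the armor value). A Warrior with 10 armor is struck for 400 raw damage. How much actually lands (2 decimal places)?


actual = 400 * 100 / (100 + 10)
= 400 * 100 / 110
= 40000 / 110
= 363.64

363.64 damage


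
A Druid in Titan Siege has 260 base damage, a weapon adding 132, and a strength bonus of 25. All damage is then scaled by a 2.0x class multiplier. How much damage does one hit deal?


Sum base + weapon + str = 260 + 132 + 25 = 417
Multiply by 2.0:
417 * 2.0 = 834.0

834.0 damage


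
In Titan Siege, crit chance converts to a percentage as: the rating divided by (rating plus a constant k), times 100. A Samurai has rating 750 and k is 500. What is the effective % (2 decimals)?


effective% = rating / (rating + k) * 100
= 750 / (750 + 500) * 100
= 750 / 1250 * 100
= 0.6 * 100
= 60.00%

60.00%


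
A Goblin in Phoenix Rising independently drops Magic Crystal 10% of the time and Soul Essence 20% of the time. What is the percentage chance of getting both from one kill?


For independent events, P(both) = P(A) * P(B)
= 10% * 20%
= 200 / 100 %
= 2.0%

2.0%


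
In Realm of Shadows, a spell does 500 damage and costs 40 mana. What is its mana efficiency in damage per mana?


Efficiency = damage / mana
= 500 / 40
= 12.50

12.50 dmg/mana


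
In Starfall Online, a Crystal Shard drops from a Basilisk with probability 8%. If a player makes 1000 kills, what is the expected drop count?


Expected drops = kills * (drop_rate / 100)
= 1000 * (8 / 100)
= 1000 * 0.08
= 80.0

80.0 drops


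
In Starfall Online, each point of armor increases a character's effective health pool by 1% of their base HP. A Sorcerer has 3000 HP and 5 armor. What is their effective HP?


EHP = 3000 * (1 + 5/100)
= 3000 * (1 + 0.05)
= 3000 * 1.05
= 3150.0

3150.0 EHP


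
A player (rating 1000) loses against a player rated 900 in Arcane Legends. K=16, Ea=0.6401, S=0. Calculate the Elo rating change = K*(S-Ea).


Elo update: delta = K * (S - Ea), where S = 0 (loses)
S - Ea = 0 - 0.6401 = -0.6401
Rating change = 16 * -0.6401
= -10.24

-10.24 rating points


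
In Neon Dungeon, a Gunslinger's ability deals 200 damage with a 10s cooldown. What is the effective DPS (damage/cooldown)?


DPS = damage / cooldown
= 200 / 10
= 20.00

20.00 DPS


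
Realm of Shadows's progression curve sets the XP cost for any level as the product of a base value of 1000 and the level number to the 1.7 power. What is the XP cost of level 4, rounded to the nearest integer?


XP = 1000 * level^1.7
Substitute level = 4:
XP = 1000 * 4^1.7
= 1000 * 10.5561
= 10556

10556 XP


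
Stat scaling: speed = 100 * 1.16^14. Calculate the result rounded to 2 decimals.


value = base * growth^level
= 100 * 1.16^14
= 100 * 7.987518
= 798.75

798.75 speed


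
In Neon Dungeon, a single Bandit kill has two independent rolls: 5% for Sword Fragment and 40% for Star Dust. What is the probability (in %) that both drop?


For independent events, P(both) = P(A) * P(B)
= 5% * 40%
= 200 / 100 %
= 2.0%

2.0%


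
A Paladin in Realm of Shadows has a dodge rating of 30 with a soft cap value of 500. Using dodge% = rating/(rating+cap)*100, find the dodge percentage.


dodge% = 30 / (30 + 500) * 100
= 30 / 530 * 100
= 0.056604 * 100
= 5.66%

5.66%


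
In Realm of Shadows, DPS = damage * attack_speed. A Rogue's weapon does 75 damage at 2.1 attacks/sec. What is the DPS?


DPS = damage * attack_speed
= 75 * 2.1
= 157.5

157.5 DPS


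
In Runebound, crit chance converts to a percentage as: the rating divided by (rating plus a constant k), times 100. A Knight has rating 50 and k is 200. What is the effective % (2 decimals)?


effective% = rating / (rating + k) * 100
= 50 / (50 + 200) * 100
= 50 / 250 * 100
= 0.2 * 100
= 20.00%

20.00%


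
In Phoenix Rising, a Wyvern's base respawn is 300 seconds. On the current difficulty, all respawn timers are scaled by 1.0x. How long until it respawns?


Respawn time = base * multiplier
= 300 * 1.0
= 300.0 seconds

300.0 seconds


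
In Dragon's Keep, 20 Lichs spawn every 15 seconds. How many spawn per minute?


Spawns per minute = count * (60 / interval)
= 20 * (60 / 15)
= 20 * 4.0
= 80.0

80.0 per minute


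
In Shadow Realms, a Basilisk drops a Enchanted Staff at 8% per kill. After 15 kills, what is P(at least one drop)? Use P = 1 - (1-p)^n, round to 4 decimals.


P(at least one) = 1 - P(none) = 1 - (1-p)^n
p = 8/100 = 0.08
1 - p = 0.92
(1 - p)^15 = 0.92^15 = 0.286297
P(at least one) = 1 - 0.286297 = 0.7137

0.7137


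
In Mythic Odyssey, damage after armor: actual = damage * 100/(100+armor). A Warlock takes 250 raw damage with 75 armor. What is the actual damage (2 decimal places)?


actual = 250 * 100 / (100 + 75)
= 250 * 100 / 175
= 25000 / 175
= 142.86

142.86 damage


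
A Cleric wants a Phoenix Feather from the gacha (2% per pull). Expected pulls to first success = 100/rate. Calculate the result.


Expected pulls for a geometric distribution = 1/p = 100 / rate%
= 100 / 2
= 50.0

50.0 pulls


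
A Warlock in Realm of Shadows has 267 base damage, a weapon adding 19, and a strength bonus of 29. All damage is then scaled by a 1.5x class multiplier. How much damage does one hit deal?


Sum base + weapon + str = 267 + 19 + 29 = 315
Multiply by 1.5:
315 * 1.5 = 472.5

472.5 damage


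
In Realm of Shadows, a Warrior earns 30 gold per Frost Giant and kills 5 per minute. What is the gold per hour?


Gold per minute = 30 * 5 = 150
Gold per hour = 150 * 60 = 9000

9000 gold/hour


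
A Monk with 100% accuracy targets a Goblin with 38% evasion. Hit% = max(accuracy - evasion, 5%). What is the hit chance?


accuracy - evasion = 100 - 38 = 62
Apply floor: max(62, 5) = 62
Hit chance = 62%

62%


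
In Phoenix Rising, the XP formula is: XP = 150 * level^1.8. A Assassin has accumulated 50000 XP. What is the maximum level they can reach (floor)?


XP = 150 * level^1.8, so level = (XP / 150)^(1/1.8)
= (50000 / 150)^(1/1.8)
= 333.3333^0.5556
= 25.2115
Floor: level = 25

level 25


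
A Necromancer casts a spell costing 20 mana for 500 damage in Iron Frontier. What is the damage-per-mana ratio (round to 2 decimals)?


Efficiency = damage / mana
= 500 / 20
= 25.00

25.00 dmg/mana


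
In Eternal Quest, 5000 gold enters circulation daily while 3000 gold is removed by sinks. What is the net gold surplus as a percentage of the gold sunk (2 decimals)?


Net gold = 5000 - 3000 = 2000
Inflation rate = net / sunk * 100 = 2000 / 3000 * 100
= 0.666667 * 100
= 66.67%

66.67%


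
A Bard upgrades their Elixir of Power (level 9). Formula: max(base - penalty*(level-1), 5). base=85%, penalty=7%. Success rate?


raw_rate = 85 - 7 * (9 - 1)
= 85 - 7 * 8
= 85 - 56
= 29
Apply floor: max(29, 5) = 29%

29%


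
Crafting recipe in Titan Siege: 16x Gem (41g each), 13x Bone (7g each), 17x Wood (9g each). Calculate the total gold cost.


Cost breakdown:
  Gem: 16 * 41 = 656
  Bone: 13 * 7 = 91
  Wood: 17 * 9 = 153
Total = 656 + 91 + 153 = 900

900 gold


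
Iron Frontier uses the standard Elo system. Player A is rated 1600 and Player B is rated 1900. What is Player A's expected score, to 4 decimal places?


Elo expected score: Ea = 1/(1 + 10^((Rb-Ra)/400))
Rb - Ra = 1900 - 1600 = 300
(Rb-Ra)/400 = 300/400 = 0.75
10^0.75 = 5.623413
Ea = 1/(1 + 5.623413) = 1/6.623413 = 0.1510

0.1510


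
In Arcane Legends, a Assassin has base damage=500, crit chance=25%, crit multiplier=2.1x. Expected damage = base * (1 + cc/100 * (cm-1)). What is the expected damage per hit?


E[dmg] = base * (1 + crit_chance * (crit_mult - 1))
cc as decimal = 25/100 = 0.25
cm - 1 = 2.1 - 1 = 1.1
Bonus factor = 0.25 * 1.1 = 0.275
Total multiplier = 1 + 0.275 = 1.275
Expected damage = 500 * 1.275 = 637.50

637.50 damage


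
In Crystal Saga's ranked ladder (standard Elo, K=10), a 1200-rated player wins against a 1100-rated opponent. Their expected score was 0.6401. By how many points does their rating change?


Elo update: delta = K * (S - Ea), where S = 1 (wins)
S - Ea = 1 - 0.6401 = 0.3599
Rating change = 10 * 0.3599
= 3.60

3.60 rating points


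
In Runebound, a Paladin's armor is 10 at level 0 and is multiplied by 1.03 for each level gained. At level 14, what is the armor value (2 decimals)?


value = base * growth^level
= 10 * 1.03^14
= 10 * 1.51259
= 15.13

15.13 armor


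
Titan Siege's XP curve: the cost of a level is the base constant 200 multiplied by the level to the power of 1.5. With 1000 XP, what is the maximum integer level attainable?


XP = 200 * level^1.5, so level = (XP / 200)^(1/1.5)
= (1000 / 200)^(1/1.5)
= 5.0^0.6667
= 2.924
Floor: level = 2

level 2


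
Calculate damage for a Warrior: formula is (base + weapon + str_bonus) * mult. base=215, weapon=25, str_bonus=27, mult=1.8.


Sum base + weapon + str = 215 + 25 + 27 = 267
Multiply by 1.8:
267 * 1.8 = 480.6

480.6 damage


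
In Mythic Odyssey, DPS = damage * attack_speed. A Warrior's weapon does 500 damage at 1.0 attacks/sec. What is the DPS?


DPS = damage * attack_speed
= 500 * 1.0
= 500.0

500.0 DPS


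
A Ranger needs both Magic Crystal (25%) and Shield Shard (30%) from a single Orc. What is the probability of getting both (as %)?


For independent events, P(both) = P(A) * P(B)
= 25% * 30%
= 750 / 100 %
= 7.5%

7.5%


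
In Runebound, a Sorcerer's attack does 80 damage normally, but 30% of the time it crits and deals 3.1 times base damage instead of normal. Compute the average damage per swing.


E[dmg] = base * (1 + crit_chance * (crit_mult - 1))
cc as decimal = 30/100 = 0.3
cm - 1 = 3.1 - 1 = 2.1
Bonus factor = 0.3 * 2.1 = 0.63
Total multiplier = 1 + 0.63 = 1.63
Expected damage = 80 * 1.63 = 130.40

130.40 damage


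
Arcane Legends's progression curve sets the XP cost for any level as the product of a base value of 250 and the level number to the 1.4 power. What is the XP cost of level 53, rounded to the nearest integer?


XP = 250 * level^1.4
Substitute level = 53:
XP = 250 * 53^1.4
= 250 * 259.4097
= 64852

64852 XP


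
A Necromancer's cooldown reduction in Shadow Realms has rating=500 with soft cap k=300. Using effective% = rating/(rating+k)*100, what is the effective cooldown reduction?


effective% = rating / (rating + k) * 100
= 500 / (500 + 300) * 100
= 500 / 800 * 100
= 0.625 * 100
= 62.50%

62.50%


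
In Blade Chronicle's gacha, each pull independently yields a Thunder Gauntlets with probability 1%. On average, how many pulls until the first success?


Expected pulls for a geometric distribution = 1/p = 100 / rate%
= 100 / 1
= 100.0

100.0 pulls


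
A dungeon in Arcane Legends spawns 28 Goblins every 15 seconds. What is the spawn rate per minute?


Spawns per minute = count * (60 / interval)
= 28 * (60 / 15)
= 28 * 4.0
= 112.0

112.0 per minute


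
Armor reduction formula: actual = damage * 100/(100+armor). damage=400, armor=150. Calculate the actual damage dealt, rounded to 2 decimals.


actual = 400 * 100 / (100 + 150)
= 400 * 100 / 250
= 40000 / 250
= 160.00

160.00 damage


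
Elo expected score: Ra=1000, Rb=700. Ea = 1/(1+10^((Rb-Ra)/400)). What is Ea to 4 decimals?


Elo expected score: Ea = 1/(1 + 10^((Rb-Ra)/400))
Rb - Ra = 700 - 1000 = -300
(Rb-Ra)/400 = -300/400 = -0.75
10^-0.75 = 0.177828
Ea = 1/(1 + 0.177828) = 1/1.177828 = 0.8490

0.8490


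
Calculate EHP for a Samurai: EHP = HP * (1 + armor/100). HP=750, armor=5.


EHP = 750 * (1 + 5/100)
= 750 * (1 + 0.05)
= 750 * 1.05
= 787.5

787.5 EHP


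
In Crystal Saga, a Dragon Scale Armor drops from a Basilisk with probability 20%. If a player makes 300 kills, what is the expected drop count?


Expected drops = kills * (drop_rate / 100)
= 300 * (20 / 100)
= 300 * 0.2
= 60.0

60.0 drops


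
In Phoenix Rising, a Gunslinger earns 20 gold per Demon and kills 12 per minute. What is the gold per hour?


Gold per minute = 20 * 12 = 240
Gold per hour = 240 * 60 = 14400

14400 gold/hour


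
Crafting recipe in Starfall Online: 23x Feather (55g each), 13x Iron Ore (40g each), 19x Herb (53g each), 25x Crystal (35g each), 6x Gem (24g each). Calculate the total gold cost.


Cost breakdown:
  Feather: 23 * 55 = 1265
  Iron Ore: 13 * 40 = 520
  Herb: 19 * 53 = 1007
  Crystal: 25 * 35 = 875
  Gem: 6 * 24 = 144
Total = 1265 + 520 + 1007 + 875 + 144 = 3811

3811 gold


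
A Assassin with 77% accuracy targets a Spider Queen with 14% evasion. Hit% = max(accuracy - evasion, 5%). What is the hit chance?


accuracy - evasion = 77 - 14 = 63
Apply floor: max(63, 5) = 63
Hit chance = 63%

63%


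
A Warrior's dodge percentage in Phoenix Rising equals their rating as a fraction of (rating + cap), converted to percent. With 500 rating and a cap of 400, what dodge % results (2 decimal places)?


dodge% = 500 / (500 + 400) * 100
= 500 / 900 * 100
= 0.555556 * 100
= 55.56%

55.56%


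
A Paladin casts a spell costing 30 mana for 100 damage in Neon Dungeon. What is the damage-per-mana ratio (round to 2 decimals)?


Efficiency = damage / mana
= 100 / 30
= 3.33

3.33 dmg/mana


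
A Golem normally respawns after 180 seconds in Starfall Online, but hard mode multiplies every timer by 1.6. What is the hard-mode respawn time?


Respawn time = base * multiplier
= 180 * 1.6
= 288.0 seconds

288.0 seconds


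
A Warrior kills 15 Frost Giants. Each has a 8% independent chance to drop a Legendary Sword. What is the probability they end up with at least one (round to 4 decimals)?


P(at least one) = 1 - P(none) = 1 - (1-p)^n
p = 8/100 = 0.08
1 - p = 0.92
(1 - p)^15 = 0.92^15 = 0.286297
P(at least one) = 1 - 0.286297 = 0.7137

0.7137


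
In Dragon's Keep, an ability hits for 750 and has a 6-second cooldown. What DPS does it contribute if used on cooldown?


DPS = damage / cooldown
= 750 / 6
= 125.00

125.00 DPS


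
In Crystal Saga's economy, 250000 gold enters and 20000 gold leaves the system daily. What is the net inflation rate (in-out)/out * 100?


Net gold = 250000 - 20000 = 230000
Inflation rate = net / sunk * 100 = 230000 / 20000 * 100
= 11.5 * 100
= 1150.00%

1150.00%


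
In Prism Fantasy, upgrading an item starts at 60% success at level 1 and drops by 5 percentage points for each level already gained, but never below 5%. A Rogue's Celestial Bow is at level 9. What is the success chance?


raw_rate = 60 - 5 * (9 - 1)
= 60 - 5 * 8
= 60 - 40
= 20
Apply floor: max(20, 5) = 20%

20%


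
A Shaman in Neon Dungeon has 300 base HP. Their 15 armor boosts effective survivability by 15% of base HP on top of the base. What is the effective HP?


EHP = 300 * (1 + 15/100)
= 300 * (1 + 0.15)
= 300 * 1.15
= 345.0

345.0 EHP


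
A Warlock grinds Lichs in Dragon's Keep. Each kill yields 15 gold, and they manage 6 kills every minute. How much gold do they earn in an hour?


Gold per minute = 15 * 6 = 90
Gold per hour = 90 * 60 = 5400

5400 gold/hour


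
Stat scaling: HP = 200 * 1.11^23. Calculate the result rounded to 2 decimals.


value = base * growth^level
= 200 * 1.11^23
= 200 * 11.026267
= 2205.25

2205.25 HP


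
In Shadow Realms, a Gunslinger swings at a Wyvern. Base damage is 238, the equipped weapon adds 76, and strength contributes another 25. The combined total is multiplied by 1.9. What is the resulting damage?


Sum base + weapon + str = 238 + 76 + 25 = 339
Multiply by 1.9:
339 * 1.9 = 644.1

644.1 damage


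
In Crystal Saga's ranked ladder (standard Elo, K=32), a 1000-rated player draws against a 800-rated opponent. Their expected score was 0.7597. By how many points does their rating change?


Elo update: delta = K * (S - Ea), where S = 0.5 (draws)
S - Ea = 0.5 - 0.7597 = -0.2597
Rating change = 32 * -0.2597
= -8.31

-8.31 rating points


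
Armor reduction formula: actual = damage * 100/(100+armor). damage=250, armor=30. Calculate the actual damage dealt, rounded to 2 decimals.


actual = 250 * 100 / (100 + 30)
= 250 * 100 / 130
= 25000 / 130
= 192.31

192.31 damage


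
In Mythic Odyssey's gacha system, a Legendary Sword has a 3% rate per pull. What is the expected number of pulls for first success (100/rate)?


Expected pulls for a geometric distribution = 1/p = 100 / rate%
= 100 / 3
= 33.33

33.33 pulls


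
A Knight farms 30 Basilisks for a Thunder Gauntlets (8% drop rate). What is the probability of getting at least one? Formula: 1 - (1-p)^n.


P(at least one) = 1 - P(none) = 1 - (1-p)^n
p = 8/100 = 0.08
1 - p = 0.92
(1 - p)^30 = 0.92^30 = 0.081966
P(at least one) = 1 - 0.081966 = 0.9180

0.9180


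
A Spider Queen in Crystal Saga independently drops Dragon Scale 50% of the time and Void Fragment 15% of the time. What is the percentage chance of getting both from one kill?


For independent events, P(both) = P(A) * P(B)
= 50% * 15%
= 750 / 100 %
= 7.5%

7.5%


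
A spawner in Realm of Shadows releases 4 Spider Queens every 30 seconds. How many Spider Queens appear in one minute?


Spawns per minute = count * (60 / interval)
= 4 * (60 / 30)
= 4 * 2.0
= 8.0

8.0 per minute


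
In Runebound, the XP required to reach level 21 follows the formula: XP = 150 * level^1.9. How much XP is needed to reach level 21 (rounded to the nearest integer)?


XP = 150 * level^1.9
Substitute level = 21:
XP = 150 * 21^1.9
= 150 * 325.2495
= 48787

48787 XP


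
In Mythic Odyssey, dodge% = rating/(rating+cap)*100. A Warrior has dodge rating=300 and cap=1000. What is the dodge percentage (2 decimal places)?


dodge% = 300 / (300 + 1000) * 100
= 300 / 1300 * 100
= 0.230769 * 100
= 23.08%

23.08%


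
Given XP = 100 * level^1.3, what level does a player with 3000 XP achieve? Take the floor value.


XP = 100 * level^1.3, so level = (XP / 100)^(1/1.3)
= (3000 / 100)^(1/1.3)
= 30.0^0.7692
= 13.6851
Floor: level = 13

level 13


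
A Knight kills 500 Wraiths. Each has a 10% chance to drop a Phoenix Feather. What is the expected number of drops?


Expected drops = kills * (drop_rate / 100)
= 500 * (10 / 100)
= 500 * 0.1
= 50.0

50.0 drops


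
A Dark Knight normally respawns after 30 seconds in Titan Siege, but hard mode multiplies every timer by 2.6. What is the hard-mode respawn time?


Respawn time = base * multiplier
= 30 * 2.6
= 78.0 seconds

78.0 seconds


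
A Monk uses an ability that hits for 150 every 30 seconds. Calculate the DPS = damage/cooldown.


DPS = damage / cooldown
= 150 / 30
= 5.00

5.00 DPS


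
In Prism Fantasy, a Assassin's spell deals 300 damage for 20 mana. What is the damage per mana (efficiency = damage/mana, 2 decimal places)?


Efficiency = damage / mana
= 300 / 20
= 15.00

15.00 dmg/mana


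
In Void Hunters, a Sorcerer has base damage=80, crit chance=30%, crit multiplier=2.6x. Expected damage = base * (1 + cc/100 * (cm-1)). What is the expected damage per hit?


E[dmg] = base * (1 + crit_chance * (crit_mult - 1))
cc as decimal = 30/100 = 0.3
cm - 1 = 2.6 - 1 = 1.6
Bonus factor = 0.3 * 1.6 = 0.48
Total multiplier = 1 + 0.48 = 1.48
Expected damage = 80 * 1.48 = 118.40

118.40 damage


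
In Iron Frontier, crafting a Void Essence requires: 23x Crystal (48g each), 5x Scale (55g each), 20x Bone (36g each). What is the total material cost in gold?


Cost breakdown:
  Crystal: 23 * 48 = 1104
  Scale: 5 * 55 = 275
  Bone: 20 * 36 = 720
Total = 1104 + 275 + 720 = 2099

2099 gold


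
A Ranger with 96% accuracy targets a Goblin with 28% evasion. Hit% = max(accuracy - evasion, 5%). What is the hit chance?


accuracy - evasion = 96 - 28 = 68
Apply floor: max(68, 5) = 68
Hit chance = 68%

68%


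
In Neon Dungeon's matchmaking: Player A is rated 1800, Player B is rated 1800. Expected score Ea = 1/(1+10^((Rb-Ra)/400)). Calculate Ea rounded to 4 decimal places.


Elo expected score: Ea = 1/(1 + 10^((Rb-Ra)/400))
Rb - Ra = 1800 - 1800 = 0
(Rb-Ra)/400 = 0/400 = 0.0
10^0.0 = 1.0
Ea = 1/(1 + 1.0) = 1/2.0 = 0.5000

0.5000


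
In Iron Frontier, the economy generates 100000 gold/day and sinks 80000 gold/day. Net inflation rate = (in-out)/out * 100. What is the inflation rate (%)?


Net gold = 100000 - 80000 = 20000
Inflation rate = net / sunk * 100 = 20000 / 80000 * 100
= 0.25 * 100
= 25.00%

25.00%


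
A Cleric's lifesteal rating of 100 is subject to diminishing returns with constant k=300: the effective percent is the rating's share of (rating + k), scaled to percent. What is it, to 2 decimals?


effective% = rating / (rating + k) * 100
= 100 / (100 + 300) * 100
= 100 / 400 * 100
= 0.25 * 100
= 25.00%

25.00%


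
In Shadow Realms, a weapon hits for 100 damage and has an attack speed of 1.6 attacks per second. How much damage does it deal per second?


DPS = damage * attack_speed
= 100 * 1.6
= 160.0

160.0 DPS


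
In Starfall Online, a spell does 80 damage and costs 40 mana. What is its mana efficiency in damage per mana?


Efficiency = damage / mana
= 80 / 40
= 2.00

2.00 dmg/mana


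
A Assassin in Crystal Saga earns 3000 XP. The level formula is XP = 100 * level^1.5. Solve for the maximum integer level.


XP = 100 * level^1.5, so level = (XP / 100)^(1/1.5)
= (3000 / 100)^(1/1.5)
= 30.0^0.6667
= 9.6549
Floor: level = 9

level 9


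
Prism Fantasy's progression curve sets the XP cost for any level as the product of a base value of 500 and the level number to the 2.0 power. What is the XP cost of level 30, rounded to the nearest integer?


XP = 500 * level^2.0
Substitute level = 30:
XP = 500 * 30^2.0
= 500 * 900.0
= 450000

450000 XP


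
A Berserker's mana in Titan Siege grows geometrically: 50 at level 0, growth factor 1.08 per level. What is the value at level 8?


value = base * growth^level
= 50 * 1.08^8
= 50 * 1.85093
= 92.55

92.55 mana


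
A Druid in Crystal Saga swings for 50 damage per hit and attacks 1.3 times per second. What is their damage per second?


DPS = damage * attack_speed
= 50 * 1.3
= 65.0

65.0 DPS


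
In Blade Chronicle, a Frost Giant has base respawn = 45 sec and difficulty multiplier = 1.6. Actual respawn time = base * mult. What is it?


Respawn time = base * multiplier
= 45 * 1.6
= 72.0 seconds

72.0 seconds


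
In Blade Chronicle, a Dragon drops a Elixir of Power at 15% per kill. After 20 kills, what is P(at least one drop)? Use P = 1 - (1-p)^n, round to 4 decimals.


P(at least one) = 1 - P(none) = 1 - (1-p)^n
p = 15/100 = 0.15
1 - p = 0.85
(1 - p)^20 = 0.85^20 = 0.038760
P(at least one) = 1 - 0.038760 = 0.9612

0.9612


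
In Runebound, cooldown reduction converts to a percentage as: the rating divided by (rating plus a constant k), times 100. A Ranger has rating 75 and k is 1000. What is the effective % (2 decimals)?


effective% = rating / (rating + k) * 100
= 75 / (75 + 1000) * 100
= 75 / 1075 * 100
= 0.069767 * 100
= 6.98%

6.98%


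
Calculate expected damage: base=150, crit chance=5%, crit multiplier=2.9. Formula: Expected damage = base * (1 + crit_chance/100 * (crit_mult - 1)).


E[dmg] = base * (1 + crit_chance * (crit_mult - 1))
cc as decimal = 5/100 = 0.05
cm - 1 = 2.9 - 1 = 1.9
Bonus factor = 0.05 * 1.9 = 0.095
Total multiplier = 1 + 0.095 = 1.095
Expected damage = 150 * 1.095 = 164.25

164.25 damage


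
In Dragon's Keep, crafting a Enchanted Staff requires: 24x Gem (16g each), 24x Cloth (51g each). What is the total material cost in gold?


Cost breakdown:
  Gem: 24 * 16 = 384
  Cloth: 24 * 51 = 1224
Total = 384 + 1224 = 1608

1608 gold


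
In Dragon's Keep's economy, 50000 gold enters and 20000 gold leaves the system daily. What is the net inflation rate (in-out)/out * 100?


Net gold = 50000 - 20000 = 30000
Inflation rate = net / sunk * 100 = 30000 / 20000 * 100
= 1.5 * 100
= 150.00%

150.00%


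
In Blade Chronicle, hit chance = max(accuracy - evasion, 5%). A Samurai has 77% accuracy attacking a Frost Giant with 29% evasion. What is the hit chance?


accuracy - evasion = 77 - 29 = 48
Apply floor: max(48, 5) = 48
Hit chance = 48%

48%


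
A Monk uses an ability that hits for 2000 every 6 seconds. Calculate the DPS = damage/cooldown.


DPS = damage / cooldown
= 2000 / 6
= 333.33

333.33 DPS


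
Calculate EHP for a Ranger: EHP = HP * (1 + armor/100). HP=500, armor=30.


EHP = 500 * (1 + 30/100)
= 500 * (1 + 0.3)
= 500 * 1.3
= 650.0

650.0 EHP


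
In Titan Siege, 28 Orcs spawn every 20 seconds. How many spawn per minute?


Spawns per minute = count * (60 / interval)
= 28 * (60 / 20)
= 28 * 3.0
= 84.0

84.0 per minute


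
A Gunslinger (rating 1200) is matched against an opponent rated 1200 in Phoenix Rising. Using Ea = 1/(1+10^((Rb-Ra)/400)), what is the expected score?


Elo expected score: Ea = 1/(1 + 10^((Rb-Ra)/400))
Rb - Ra = 1200 - 1200 = 0
(Rb-Ra)/400 = 0/400 = 0.0
10^0.0 = 1.0
Ea = 1/(1 + 1.0) = 1/2.0 = 0.5000

0.5000


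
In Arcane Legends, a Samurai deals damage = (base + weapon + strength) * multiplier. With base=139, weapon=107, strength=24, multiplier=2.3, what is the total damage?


Sum base + weapon + str = 139 + 107 + 24 = 270
Multiply by 2.3:
270 * 2.3 = 621.0

621.0 damage


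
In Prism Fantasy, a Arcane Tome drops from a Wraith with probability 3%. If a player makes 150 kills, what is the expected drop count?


Expected drops = kills * (drop_rate / 100)
= 150 * (3 / 100)
= 150 * 0.03
= 4.5

4.5 drops


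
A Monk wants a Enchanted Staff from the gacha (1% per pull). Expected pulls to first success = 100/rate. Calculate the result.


Expected pulls for a geometric distribution = 1/p = 100 / rate%
= 100 / 1
= 100.0

100.0 pulls


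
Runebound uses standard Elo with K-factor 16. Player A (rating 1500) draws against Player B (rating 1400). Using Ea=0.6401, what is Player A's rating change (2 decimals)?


Elo update: delta = K * (S - Ea), where S = 0.5 (draws)
S - Ea = 0.5 - 0.6401 = -0.1401
Rating change = 16 * -0.1401
= -2.24

-2.24 rating points


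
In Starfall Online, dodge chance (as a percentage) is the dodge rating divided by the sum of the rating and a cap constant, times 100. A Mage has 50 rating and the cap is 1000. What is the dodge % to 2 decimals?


dodge% = 50 / (50 + 1000) * 100
= 50 / 1050 * 100
= 0.047619 * 100
= 4.76%

4.76%


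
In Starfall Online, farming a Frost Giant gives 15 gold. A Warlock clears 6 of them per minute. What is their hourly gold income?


Gold per minute = 15 * 6 = 90
Gold per hour = 90 * 60 = 5400

5400 gold/hour


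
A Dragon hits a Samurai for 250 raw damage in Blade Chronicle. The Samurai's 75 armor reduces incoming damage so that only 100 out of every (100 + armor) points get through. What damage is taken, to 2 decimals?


actual = 250 * 100 / (100 + 75)
= 250 * 100 / 175
= 25000 / 175
= 142.86

142.86 damage


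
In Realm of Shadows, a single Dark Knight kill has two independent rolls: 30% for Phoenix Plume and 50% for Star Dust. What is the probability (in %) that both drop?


For independent events, P(both) = P(A) * P(B)
= 30% * 50%
= 1500 / 100 %
= 15.0%

15.0%


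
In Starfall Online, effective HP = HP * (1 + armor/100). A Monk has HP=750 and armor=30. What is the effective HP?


EHP = 750 * (1 + 30/100)
= 750 * (1 + 0.3)
= 750 * 1.3
= 975.0

975.0 EHP


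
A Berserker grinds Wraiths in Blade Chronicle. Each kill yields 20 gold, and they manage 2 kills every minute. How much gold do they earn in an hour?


Gold per minute = 20 * 2 = 40
Gold per hour = 40 * 60 = 2400

2400 gold/hour


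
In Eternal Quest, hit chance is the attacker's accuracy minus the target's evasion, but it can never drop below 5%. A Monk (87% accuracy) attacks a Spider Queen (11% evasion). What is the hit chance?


accuracy - evasion = 87 - 11 = 76
Apply floor: max(76, 5) = 76
Hit chance = 76%

76%


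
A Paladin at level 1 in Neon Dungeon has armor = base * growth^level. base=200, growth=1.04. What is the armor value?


value = base * growth^level
= 200 * 1.04^1
= 200 * 1.04
= 208.00

208.00 armor


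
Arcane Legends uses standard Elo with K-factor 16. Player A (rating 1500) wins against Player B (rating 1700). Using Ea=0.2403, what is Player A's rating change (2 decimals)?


Elo update: delta = K * (S - Ea), where S = 1 (wins)
S - Ea = 1 - 0.2403 = 0.7597
Rating change = 16 * 0.7597
= 12.16

12.16 rating points


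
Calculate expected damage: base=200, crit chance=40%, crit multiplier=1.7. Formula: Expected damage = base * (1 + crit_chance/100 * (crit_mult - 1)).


E[dmg] = base * (1 + crit_chance * (crit_mult - 1))
cc as decimal = 40/100 = 0.4
cm - 1 = 1.7 - 1 = 0.7
Bonus factor = 0.4 * 0.7 = 0.28
Total multiplier = 1 + 0.28 = 1.28
Expected damage = 200 * 1.28 = 256.00

256.00 damage


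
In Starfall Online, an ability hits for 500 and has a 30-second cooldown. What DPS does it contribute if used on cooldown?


DPS = damage / cooldown
= 500 / 30
= 16.67

16.67 DPS


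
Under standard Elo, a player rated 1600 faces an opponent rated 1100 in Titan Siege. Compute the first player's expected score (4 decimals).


Elo expected score: Ea = 1/(1 + 10^((Rb-Ra)/400))
Rb - Ra = 1100 - 1600 = -500
(Rb-Ra)/400 = -500/400 = -1.25
10^-1.25 = 0.056234
Ea = 1/(1 + 0.056234) = 1/1.056234 = 0.9468

0.9468


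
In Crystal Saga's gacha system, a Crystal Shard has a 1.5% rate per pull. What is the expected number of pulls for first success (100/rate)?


Expected pulls for a geometric distribution = 1/p = 100 / rate%
= 100 / 1.5
= 66.67

66.67 pulls


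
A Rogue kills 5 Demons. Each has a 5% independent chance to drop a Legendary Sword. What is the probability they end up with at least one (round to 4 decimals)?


P(at least one) = 1 - P(none) = 1 - (1-p)^n
p = 5/100 = 0.05
1 - p = 0.95
(1 - p)^5 = 0.95^5 = 0.773781
P(at least one) = 1 - 0.773781 = 0.2262

0.2262


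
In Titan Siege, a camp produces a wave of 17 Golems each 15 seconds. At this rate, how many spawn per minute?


Spawns per minute = count * (60 / interval)
= 17 * (60 / 15)
= 17 * 4.0
= 68.0

68.0 per minute


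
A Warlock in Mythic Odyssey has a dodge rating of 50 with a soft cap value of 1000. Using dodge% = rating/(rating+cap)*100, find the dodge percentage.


dodge% = 50 / (50 + 1000) * 100
= 50 / 1050 * 100
= 0.047619 * 100
= 4.76%

4.76%


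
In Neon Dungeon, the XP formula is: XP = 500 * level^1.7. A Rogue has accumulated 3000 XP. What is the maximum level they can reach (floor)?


XP = 500 * level^1.7, so level = (XP / 500)^(1/1.7)
= (3000 / 500)^(1/1.7)
= 6.0^0.5882
= 2.869
Floor: level = 2

level 2


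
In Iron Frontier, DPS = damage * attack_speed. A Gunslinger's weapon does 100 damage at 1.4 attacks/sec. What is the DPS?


DPS = damage * attack_speed
= 100 * 1.4
= 140.0

140.0 DPS


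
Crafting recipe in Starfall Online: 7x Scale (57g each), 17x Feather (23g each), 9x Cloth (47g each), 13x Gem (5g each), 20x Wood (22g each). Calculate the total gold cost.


Cost breakdown:
  Scale: 7 * 57 = 399
  Feather: 17 * 23 = 391
  Cloth: 9 * 47 = 423
  Gem: 13 * 5 = 65
  Wood: 20 * 22 = 440
Total = 399 + 391 + 423 + 65 + 440 = 1718

1718 gold


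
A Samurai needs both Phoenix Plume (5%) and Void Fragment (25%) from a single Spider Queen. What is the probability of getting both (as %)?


For independent events, P(both) = P(A) * P(B)
= 5% * 25%
= 125 / 100 %
= 1.25%

1.25%


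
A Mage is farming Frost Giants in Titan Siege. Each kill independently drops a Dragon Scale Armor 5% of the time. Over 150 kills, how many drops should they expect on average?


Expected drops = kills * (drop_rate / 100)
= 150 * (5 / 100)
= 150 * 0.05
= 7.5

7.5 drops


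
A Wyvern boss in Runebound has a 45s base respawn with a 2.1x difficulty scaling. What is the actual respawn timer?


Respawn time = base * multiplier
= 45 * 2.1
= 94.5 seconds

94.5 seconds


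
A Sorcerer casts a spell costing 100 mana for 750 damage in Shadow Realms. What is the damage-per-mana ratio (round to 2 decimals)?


Efficiency = damage / mana
= 750 / 100
= 7.50

7.50 dmg/mana


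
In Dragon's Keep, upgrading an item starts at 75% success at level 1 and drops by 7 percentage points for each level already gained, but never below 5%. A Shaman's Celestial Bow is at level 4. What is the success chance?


raw_rate = 75 - 7 * (4 - 1)
= 75 - 7 * 3
= 75 - 21
= 54
Apply floor: max(54, 5) = 54%

54%


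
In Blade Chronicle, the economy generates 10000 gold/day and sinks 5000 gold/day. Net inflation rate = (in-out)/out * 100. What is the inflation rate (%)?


Net gold = 10000 - 5000 = 5000
Inflation rate = net / sunk * 100 = 5000 / 5000 * 100
= 1.0 * 100
= 100.00%

100.00%


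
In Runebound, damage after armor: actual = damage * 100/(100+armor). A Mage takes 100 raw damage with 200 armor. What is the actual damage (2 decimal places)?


actual = 100 * 100 / (100 + 200)
= 100 * 100 / 300
= 10000 / 300
= 33.33

33.33 damage


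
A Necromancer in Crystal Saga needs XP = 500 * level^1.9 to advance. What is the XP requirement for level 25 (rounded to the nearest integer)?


XP = 500 * level^1.9
Substitute level = 25:
XP = 500 * 25^1.9
= 500 * 452.9873
= 226494

226494 XP


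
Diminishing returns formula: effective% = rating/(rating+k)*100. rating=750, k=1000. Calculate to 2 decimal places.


effective% = rating / (rating + k) * 100
= 750 / (750 + 1000) * 100
= 750 / 1750 * 100
= 0.428571 * 100
= 42.86%

42.86%


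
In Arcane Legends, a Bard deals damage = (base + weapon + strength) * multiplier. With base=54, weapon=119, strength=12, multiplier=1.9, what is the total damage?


Sum base + weapon + str = 54 + 119 + 12 = 185
Multiply by 1.9:
185 * 1.9 = 351.5

351.5 damage


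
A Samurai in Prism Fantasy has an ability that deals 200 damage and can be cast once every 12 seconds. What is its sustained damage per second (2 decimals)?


DPS = damage / cooldown
= 200 / 12
= 16.67

16.67 DPS


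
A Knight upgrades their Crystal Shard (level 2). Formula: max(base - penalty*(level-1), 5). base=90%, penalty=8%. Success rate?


raw_rate = 90 - 8 * (2 - 1)
= 90 - 8 * 1
= 90 - 8
= 82
Apply floor: max(82, 5) = 82%

82%


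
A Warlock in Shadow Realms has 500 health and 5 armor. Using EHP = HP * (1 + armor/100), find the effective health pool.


EHP = 500 * (1 + 5/100)
= 500 * (1 + 0.05)
= 500 * 1.05
= 525.0

525.0 EHP


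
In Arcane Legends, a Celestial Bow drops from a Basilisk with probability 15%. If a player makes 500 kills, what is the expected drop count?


Expected drops = kills * (drop_rate / 100)
= 500 * (15 / 100)
= 500 * 0.15
= 75.0

75.0 drops


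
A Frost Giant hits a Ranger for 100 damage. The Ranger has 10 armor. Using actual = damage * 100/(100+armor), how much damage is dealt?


actual = 100 * 100 / (100 + 10)
= 100 * 100 / 110
= 10000 / 110
= 90.91

90.91 damage


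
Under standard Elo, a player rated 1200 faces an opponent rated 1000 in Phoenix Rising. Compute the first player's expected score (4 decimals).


Elo expected score: Ea = 1/(1 + 10^((Rb-Ra)/400))
Rb - Ra = 1000 - 1200 = -200
(Rb-Ra)/400 = -200/400 = -0.5
10^-0.5 = 0.316228
Ea = 1/(1 + 0.316228) = 1/1.316228 = 0.7597

0.7597


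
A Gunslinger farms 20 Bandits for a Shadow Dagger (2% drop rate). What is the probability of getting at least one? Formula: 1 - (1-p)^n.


P(at least one) = 1 - P(none) = 1 - (1-p)^n
p = 2/100 = 0.02
1 - p = 0.98
(1 - p)^20 = 0.98^20 = 0.667608
P(at least one) = 1 - 0.667608 = 0.3324

0.3324


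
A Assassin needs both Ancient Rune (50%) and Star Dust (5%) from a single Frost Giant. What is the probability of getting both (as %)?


For independent events, P(both) = P(A) * P(B)
= 50% * 5%
= 250 / 100 %
= 2.5%

2.5%


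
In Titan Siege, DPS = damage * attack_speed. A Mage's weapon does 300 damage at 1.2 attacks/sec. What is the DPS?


DPS = damage * attack_speed
= 300 * 1.2
= 360.0

360.0 DPS


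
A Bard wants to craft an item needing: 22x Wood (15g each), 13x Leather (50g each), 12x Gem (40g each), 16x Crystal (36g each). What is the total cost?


Cost breakdown:
  Wood: 22 * 15 = 330
  Leather: 13 * 50 = 650
  Gem: 12 * 40 = 480
  Crystal: 16 * 36 = 576
Total = 330 + 650 + 480 + 576 = 2036

2036 gold


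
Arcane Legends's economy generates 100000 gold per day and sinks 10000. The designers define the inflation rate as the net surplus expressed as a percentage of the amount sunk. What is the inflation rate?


Net gold = 100000 - 10000 = 90000
Inflation rate = net / sunk * 100 = 90000 / 10000 * 100
= 9.0 * 100
= 900.00%

900.00%
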